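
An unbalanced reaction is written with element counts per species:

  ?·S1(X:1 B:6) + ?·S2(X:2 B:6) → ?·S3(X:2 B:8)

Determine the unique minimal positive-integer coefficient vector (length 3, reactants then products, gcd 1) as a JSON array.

X: 2·1+2·2 = 6 | 3·2 = 6
B: 2·6+2·6 = 24 | 3·8 = 24
gcd(2,2,3) = 1

Coefficients: [2, 2, 3]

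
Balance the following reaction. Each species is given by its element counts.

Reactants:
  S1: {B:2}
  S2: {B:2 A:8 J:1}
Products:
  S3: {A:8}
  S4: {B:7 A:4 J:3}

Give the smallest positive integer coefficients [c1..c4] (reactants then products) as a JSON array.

Coefficients: [1, 6, 5, 2]

B: 1·2+6·2 = 14 | 5·0+2·7 = 14
A: 1·0+6·8 = 48 | 5·8+2·4 = 48
J: 1·0+6·1 = 6 | 5·0+2·3 = 6
gcd(1,6,5,2) = 1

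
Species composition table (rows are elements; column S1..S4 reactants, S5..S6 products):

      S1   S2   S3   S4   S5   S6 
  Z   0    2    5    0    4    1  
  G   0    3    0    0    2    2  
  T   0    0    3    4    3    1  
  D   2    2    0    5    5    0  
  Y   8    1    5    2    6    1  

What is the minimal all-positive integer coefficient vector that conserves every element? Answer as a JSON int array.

Z: 1·0+4·2+2·5+2·0 = 18 | 4·4+2·1 = 18
G: 1·0+4·3+2·0+2·0 = 12 | 4·2+2·2 = 12
T: 1·0+4·0+2·3+2·4 = 14 | 4·3+2·1 = 14
D: 1·2+4·2+2·0+2·5 = 20 | 4·5+2·0 = 20
Y: 1·8+4·1+2·5+2·2 = 26 | 4·6+2·1 = 26
gcd(1,4,2,2,4,2) = 1

Coefficients: [1, 4, 2, 2, 4, 2]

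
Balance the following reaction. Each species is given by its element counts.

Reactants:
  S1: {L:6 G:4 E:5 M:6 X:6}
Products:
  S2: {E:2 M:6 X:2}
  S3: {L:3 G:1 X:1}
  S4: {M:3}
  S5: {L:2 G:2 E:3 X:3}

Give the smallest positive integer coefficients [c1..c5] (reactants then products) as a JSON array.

L: 4·6 = 24 | 1·0+4·3+6·0+6·2 = 24
G: 4·4 = 16 | 1·0+4·1+6·0+6·2 = 16
E: 4·5 = 20 | 1·2+4·0+6·0+6·3 = 20
M: 4·6 = 24 | 1·6+4·0+6·3+6·0 = 24
X: 4·6 = 24 | 1·2+4·1+6·0+6·3 = 24
gcd(4,1,4,6,6) = 1

Coefficients: [4, 1, 4, 6, 6]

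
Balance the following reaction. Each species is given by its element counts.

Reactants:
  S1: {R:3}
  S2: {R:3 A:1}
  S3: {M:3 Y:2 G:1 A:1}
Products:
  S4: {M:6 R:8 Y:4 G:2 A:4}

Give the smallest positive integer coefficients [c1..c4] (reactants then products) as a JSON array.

Coefficients: [2, 6, 6, 3]

M: 2·0+6·0+6·3 = 18 | 3·6 = 18
R: 2·3+6·3+6·0 = 24 | 3·8 = 24
Y: 2·0+6·0+6·2 = 12 | 3·4 = 12
G: 2·0+6·0+6·1 = 6 | 3·2 = 6
A: 2·0+6·1+6·1 = 12 | 3·4 = 12
gcd(2,6,6,3) = 1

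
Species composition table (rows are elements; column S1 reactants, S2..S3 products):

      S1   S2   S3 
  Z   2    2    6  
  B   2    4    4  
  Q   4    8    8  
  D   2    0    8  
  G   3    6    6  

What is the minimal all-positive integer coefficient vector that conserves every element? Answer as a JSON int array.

Coefficients: [4, 1, 1]

Z: 4·2 = 8 | 1·2+1·6 = 8
B: 4·2 = 8 | 1·4+1·4 = 8
Q: 4·4 = 16 | 1·8+1·8 = 16
D: 4·2 = 8 | 1·0+1·8 = 8
G: 4·3 = 12 | 1·6+1·6 = 12
gcd(4,1,1) = 1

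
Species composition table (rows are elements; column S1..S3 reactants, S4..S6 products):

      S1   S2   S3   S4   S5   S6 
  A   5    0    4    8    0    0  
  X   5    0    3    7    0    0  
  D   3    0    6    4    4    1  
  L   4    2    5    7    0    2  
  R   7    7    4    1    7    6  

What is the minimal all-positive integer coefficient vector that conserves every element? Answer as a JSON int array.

Coefficients: [4, 3, 5, 5, 4, 6]

A: 4·5+3·0+5·4 = 40 | 5·8+4·0+6·0 = 40
X: 4·5+3·0+5·3 = 35 | 5·7+4·0+6·0 = 35
D: 4·3+3·0+5·6 = 42 | 5·4+4·4+6·1 = 42
L: 4·4+3·2+5·5 = 47 | 5·7+4·0+6·2 = 47
R: 4·7+3·7+5·4 = 69 | 5·1+4·7+6·6 = 69
gcd(4,3,5,5,4,6) = 1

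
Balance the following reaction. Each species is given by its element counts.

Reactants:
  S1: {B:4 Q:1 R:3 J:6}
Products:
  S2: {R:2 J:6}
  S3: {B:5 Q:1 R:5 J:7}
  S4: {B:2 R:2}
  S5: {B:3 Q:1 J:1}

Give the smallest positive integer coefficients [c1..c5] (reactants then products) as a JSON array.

B: 6·4 = 24 | 3·0+2·5+1·2+4·3 = 24
Q: 6·1 = 6 | 3·0+2·1+1·0+4·1 = 6
R: 6·3 = 18 | 3·2+2·5+1·2+4·0 = 18
J: 6·6 = 36 | 3·6+2·7+1·0+4·1 = 36
gcd(6,3,2,1,4) = 1

Coefficients: [6, 3, 2, 1, 4]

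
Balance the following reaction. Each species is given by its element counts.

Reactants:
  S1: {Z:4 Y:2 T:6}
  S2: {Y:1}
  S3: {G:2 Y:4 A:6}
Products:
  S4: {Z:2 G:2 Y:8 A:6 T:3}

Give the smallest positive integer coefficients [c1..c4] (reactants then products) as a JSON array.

Z: 1·4+6·0+2·0 = 4 | 2·2 = 4
G: 1·0+6·0+2·2 = 4 | 2·2 = 4
Y: 1·2+6·1+2·4 = 16 | 2·8 = 16
A: 1·0+6·0+2·6 = 12 | 2·6 = 12
T: 1·6+6·0+2·0 = 6 | 2·3 = 6
gcd(1,6,2,2) = 1

Coefficients: [1, 6, 2, 2]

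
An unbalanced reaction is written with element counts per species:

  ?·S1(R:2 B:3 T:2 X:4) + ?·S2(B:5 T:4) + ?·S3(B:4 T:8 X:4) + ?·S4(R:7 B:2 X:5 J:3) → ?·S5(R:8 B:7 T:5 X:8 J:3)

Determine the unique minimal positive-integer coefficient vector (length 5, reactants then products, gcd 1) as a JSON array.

R: 2·2+2·0+1·0+4·7 = 32 | 4·8 = 32
B: 2·3+2·5+1·4+4·2 = 28 | 4·7 = 28
T: 2·2+2·4+1·8+4·0 = 20 | 4·5 = 20
X: 2·4+2·0+1·4+4·5 = 32 | 4·8 = 32
J: 2·0+2·0+1·0+4·3 = 12 | 4·3 = 12
gcd(2,2,1,4,4) = 1

Coefficients: [2, 2, 1, 4, 4]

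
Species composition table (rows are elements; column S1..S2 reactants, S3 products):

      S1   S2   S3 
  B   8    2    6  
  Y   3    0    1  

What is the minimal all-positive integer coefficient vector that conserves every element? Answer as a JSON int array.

Coefficients: [1, 5, 3]

B: 1·8+5·2 = 18 | 3·6 = 18
Y: 1·3+5·0 = 3 | 3·1 = 3
gcd(1,5,3) = 1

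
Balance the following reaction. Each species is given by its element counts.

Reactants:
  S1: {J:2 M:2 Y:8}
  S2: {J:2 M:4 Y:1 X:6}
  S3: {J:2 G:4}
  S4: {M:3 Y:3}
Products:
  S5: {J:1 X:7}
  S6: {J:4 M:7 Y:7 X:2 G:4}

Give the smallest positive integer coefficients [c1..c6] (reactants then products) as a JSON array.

Coefficients: [2, 4, 5, 5, 2, 5]

J: 2·2+4·2+5·2+5·0 = 22 | 2·1+5·4 = 22
M: 2·2+4·4+5·0+5·3 = 35 | 2·0+5·7 = 35
Y: 2·8+4·1+5·0+5·3 = 35 | 2·0+5·7 = 35
X: 2·0+4·6+5·0+5·0 = 24 | 2·7+5·2 = 24
G: 2·0+4·0+5·4+5·0 = 20 | 2·0+5·4 = 20
gcd(2,4,5,5,2,5) = 1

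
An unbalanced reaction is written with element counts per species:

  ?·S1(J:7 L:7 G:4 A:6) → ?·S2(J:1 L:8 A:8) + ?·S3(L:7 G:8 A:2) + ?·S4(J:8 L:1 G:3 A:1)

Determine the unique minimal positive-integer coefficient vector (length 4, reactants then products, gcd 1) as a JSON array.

J: 5·7 = 35 | 3·1+1·0+4·8 = 35
L: 5·7 = 35 | 3·8+1·7+4·1 = 35
G: 5·4 = 20 | 3·0+1·8+4·3 = 20
A: 5·6 = 30 | 3·8+1·2+4·1 = 30
gcd(5,3,1,4) = 1

Coefficients: [5, 3, 1, 4]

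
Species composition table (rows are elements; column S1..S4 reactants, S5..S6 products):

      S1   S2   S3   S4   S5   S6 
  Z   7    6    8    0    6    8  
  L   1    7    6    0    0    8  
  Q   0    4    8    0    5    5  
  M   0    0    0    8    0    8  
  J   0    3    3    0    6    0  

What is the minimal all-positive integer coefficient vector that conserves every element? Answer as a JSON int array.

Z: 2·7+2·6+4·8+5·0 = 58 | 3·6+5·8 = 58
L: 2·1+2·7+4·6+5·0 = 40 | 3·0+5·8 = 40
Q: 2·0+2·4+4·8+5·0 = 40 | 3·5+5·5 = 40
M: 2·0+2·0+4·0+5·8 = 40 | 3·0+5·8 = 40
J: 2·0+2·3+4·3+5·0 = 18 | 3·6+5·0 = 18
gcd(2,2,4,5,3,5) = 1

Coefficients: [2, 2, 4, 5, 3, 5]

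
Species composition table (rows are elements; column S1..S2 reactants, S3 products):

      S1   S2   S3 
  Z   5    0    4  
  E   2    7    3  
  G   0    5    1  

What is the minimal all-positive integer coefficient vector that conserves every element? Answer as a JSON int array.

Coefficients: [4, 1, 5]

Z: 4·5+1·0 = 20 | 5·4 = 20
E: 4·2+1·7 = 15 | 5·3 = 15
G: 4·0+1·5 = 5 | 5·1 = 5
gcd(4,1,5) = 1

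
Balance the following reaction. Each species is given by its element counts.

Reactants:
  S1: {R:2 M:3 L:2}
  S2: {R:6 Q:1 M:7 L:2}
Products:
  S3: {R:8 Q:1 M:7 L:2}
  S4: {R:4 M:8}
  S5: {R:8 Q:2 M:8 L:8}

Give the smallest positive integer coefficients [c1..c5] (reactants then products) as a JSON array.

Coefficients: [4, 6, 2, 3, 2]

R: 4·2+6·6 = 44 | 2·8+3·4+2·8 = 44
Q: 4·0+6·1 = 6 | 2·1+3·0+2·2 = 6
M: 4·3+6·7 = 54 | 2·7+3·8+2·8 = 54
L: 4·2+6·2 = 20 | 2·2+3·0+2·8 = 20
gcd(4,6,2,3,2) = 1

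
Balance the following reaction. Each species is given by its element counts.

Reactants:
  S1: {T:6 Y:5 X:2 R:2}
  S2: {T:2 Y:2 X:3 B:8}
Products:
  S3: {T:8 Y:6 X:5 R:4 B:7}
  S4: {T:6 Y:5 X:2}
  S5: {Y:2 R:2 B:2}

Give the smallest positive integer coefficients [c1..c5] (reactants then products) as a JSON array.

Coefficients: [5, 2, 2, 3, 1]

T: 5·6+2·2 = 34 | 2·8+3·6+1·0 = 34
Y: 5·5+2·2 = 29 | 2·6+3·5+1·2 = 29
X: 5·2+2·3 = 16 | 2·5+3·2+1·0 = 16
R: 5·2+2·0 = 10 | 2·4+3·0+1·2 = 10
B: 5·0+2·8 = 16 | 2·7+3·0+1·2 = 16
gcd(5,2,2,3,1) = 1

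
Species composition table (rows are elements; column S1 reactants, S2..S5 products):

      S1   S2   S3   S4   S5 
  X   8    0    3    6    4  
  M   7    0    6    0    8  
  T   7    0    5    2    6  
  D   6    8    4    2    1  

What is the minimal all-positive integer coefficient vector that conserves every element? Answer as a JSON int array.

X: 4·8 = 32 | 1·0+2·3+3·6+2·4 = 32
M: 4·7 = 28 | 1·0+2·6+3·0+2·8 = 28
T: 4·7 = 28 | 1·0+2·5+3·2+2·6 = 28
D: 4·6 = 24 | 1·8+2·4+3·2+2·1 = 24
gcd(4,1,2,3,2) = 1

Coefficients: [4, 1, 2, 3, 2]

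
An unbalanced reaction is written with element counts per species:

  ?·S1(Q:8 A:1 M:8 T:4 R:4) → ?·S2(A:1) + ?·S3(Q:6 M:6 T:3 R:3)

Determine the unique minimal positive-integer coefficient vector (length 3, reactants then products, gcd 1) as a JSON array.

Q: 3·8 = 24 | 3·0+4·6 = 24
A: 3·1 = 3 | 3·1+4·0 = 3
M: 3·8 = 24 | 3·0+4·6 = 24
T: 3·4 = 12 | 3·0+4·3 = 12
R: 3·4 = 12 | 3·0+4·3 = 12
gcd(3,3,4) = 1

Coefficients: [3, 3, 4]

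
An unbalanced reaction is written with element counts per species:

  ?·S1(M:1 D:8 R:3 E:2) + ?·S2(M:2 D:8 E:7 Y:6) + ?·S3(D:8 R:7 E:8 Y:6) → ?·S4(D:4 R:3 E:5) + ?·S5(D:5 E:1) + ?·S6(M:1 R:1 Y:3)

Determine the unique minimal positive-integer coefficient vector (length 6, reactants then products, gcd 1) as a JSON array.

Coefficients: [2, 1, 1, 3, 4, 4]

M: 2·1+1·2+1·0 = 4 | 3·0+4·0+4·1 = 4
D: 2·8+1·8+1·8 = 32 | 3·4+4·5+4·0 = 32
R: 2·3+1·0+1·7 = 13 | 3·3+4·0+4·1 = 13
E: 2·2+1·7+1·8 = 19 | 3·5+4·1+4·0 = 19
Y: 2·0+1·6+1·6 = 12 | 3·0+4·0+4·3 = 12
gcd(2,1,1,3,4,4) = 1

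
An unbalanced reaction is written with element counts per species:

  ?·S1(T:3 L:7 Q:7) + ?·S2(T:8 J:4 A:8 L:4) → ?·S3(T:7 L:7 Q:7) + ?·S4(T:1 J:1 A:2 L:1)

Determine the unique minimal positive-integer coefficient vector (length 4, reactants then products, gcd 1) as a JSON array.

T: 1·3+1·8 = 11 | 1·7+4·1 = 11
J: 1·0+1·4 = 4 | 1·0+4·1 = 4
A: 1·0+1·8 = 8 | 1·0+4·2 = 8
L: 1·7+1·4 = 11 | 1·7+4·1 = 11
Q: 1·7+1·0 = 7 | 1·7+4·0 = 7
gcd(1,1,1,4) = 1

Coefficients: [1, 1, 1, 4]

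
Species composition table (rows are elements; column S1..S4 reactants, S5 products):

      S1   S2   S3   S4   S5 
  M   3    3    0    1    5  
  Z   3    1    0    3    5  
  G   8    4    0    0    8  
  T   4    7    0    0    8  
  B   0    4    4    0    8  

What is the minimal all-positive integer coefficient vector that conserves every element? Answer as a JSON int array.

M: 3·3+4·3+6·0+4·1 = 25 | 5·5 = 25
Z: 3·3+4·1+6·0+4·3 = 25 | 5·5 = 25
G: 3·8+4·4+6·0+4·0 = 40 | 5·8 = 40
T: 3·4+4·7+6·0+4·0 = 40 | 5·8 = 40
B: 3·0+4·4+6·4+4·0 = 40 | 5·8 = 40
gcd(3,4,6,4,5) = 1

Coefficients: [3, 4, 6, 4, 5]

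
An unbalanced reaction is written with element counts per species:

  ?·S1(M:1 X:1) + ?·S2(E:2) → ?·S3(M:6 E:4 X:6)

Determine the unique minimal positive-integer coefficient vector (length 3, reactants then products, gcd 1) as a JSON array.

Coefficients: [6, 2, 1]

M: 6·1+2·0 = 6 | 1·6 = 6
E: 6·0+2·2 = 4 | 1·4 = 4
X: 6·1+2·0 = 6 | 1·6 = 6
gcd(6,2,1) = 1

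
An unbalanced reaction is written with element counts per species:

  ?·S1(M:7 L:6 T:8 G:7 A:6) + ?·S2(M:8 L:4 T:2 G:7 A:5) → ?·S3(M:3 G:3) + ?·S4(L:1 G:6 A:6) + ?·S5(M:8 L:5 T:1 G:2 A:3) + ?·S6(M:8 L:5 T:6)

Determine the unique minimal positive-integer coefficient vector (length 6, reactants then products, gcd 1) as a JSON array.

Coefficients: [1, 6, 5, 5, 2, 3]

M: 1·7+6·8 = 55 | 5·3+5·0+2·8+3·8 = 55
L: 1·6+6·4 = 30 | 5·0+5·1+2·5+3·5 = 30
T: 1·8+6·2 = 20 | 5·0+5·0+2·1+3·6 = 20
G: 1·7+6·7 = 49 | 5·3+5·6+2·2+3·0 = 49
A: 1·6+6·5 = 36 | 5·0+5·6+2·3+3·0 = 36
gcd(1,6,5,5,2,3) = 1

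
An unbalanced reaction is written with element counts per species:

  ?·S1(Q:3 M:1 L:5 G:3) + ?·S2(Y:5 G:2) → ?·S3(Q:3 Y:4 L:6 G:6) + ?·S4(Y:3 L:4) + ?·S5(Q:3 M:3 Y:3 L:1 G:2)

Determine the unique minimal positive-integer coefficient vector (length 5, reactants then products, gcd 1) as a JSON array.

Q: 6·3+5·0 = 18 | 4·3+1·0+2·3 = 18
M: 6·1+5·0 = 6 | 4·0+1·0+2·3 = 6
Y: 6·0+5·5 = 25 | 4·4+1·3+2·3 = 25
L: 6·5+5·0 = 30 | 4·6+1·4+2·1 = 30
G: 6·3+5·2 = 28 | 4·6+1·0+2·2 = 28
gcd(6,5,4,1,2) = 1

Coefficients: [6, 5, 4, 1, 2]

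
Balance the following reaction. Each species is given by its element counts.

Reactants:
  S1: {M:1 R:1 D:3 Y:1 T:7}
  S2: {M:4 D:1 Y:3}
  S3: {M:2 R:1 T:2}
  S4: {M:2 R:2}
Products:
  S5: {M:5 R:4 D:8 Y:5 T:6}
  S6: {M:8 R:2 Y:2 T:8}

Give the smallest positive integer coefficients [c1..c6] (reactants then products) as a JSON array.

Coefficients: [4, 4, 4, 3, 2, 3]

M: 4·1+4·4+4·2+3·2 = 34 | 2·5+3·8 = 34
R: 4·1+4·0+4·1+3·2 = 14 | 2·4+3·2 = 14
D: 4·3+4·1+4·0+3·0 = 16 | 2·8+3·0 = 16
Y: 4·1+4·3+4·0+3·0 = 16 | 2·5+3·2 = 16
T: 4·7+4·0+4·2+3·0 = 36 | 2·6+3·8 = 36
gcd(4,4,4,3,2,3) = 1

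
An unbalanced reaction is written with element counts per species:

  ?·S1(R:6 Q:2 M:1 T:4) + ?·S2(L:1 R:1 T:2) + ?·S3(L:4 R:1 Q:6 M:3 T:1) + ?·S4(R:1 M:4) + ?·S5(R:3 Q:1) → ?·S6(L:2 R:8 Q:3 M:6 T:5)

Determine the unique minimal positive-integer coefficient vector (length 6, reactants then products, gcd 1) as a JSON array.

L: 3·0+6·1+1·4+6·0+3·0 = 10 | 5·2 = 10
R: 3·6+6·1+1·1+6·1+3·3 = 40 | 5·8 = 40
Q: 3·2+6·0+1·6+6·0+3·1 = 15 | 5·3 = 15
M: 3·1+6·0+1·3+6·4+3·0 = 30 | 5·6 = 30
T: 3·4+6·2+1·1+6·0+3·0 = 25 | 5·5 = 25
gcd(3,6,1,6,3,5) = 1

Coefficients: [3, 6, 1, 6, 3, 5]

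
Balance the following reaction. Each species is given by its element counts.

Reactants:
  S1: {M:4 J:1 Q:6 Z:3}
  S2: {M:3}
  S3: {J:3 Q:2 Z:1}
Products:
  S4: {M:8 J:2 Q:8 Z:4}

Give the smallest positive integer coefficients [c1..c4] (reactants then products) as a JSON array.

M: 5·4+4·3+1·0 = 32 | 4·8 = 32
J: 5·1+4·0+1·3 = 8 | 4·2 = 8
Q: 5·6+4·0+1·2 = 32 | 4·8 = 32
Z: 5·3+4·0+1·1 = 16 | 4·4 = 16
gcd(5,4,1,4) = 1

Coefficients: [5, 4, 1, 4]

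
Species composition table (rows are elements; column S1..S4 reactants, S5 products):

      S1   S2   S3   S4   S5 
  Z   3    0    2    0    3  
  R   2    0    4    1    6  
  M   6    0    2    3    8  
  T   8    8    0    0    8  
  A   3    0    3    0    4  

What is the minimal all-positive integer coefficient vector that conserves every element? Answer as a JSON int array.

Z: 1·3+2·0+3·2+4·0 = 9 | 3·3 = 9
R: 1·2+2·0+3·4+4·1 = 18 | 3·6 = 18
M: 1·6+2·0+3·2+4·3 = 24 | 3·8 = 24
T: 1·8+2·8+3·0+4·0 = 24 | 3·8 = 24
A: 1·3+2·0+3·3+4·0 = 12 | 3·4 = 12
gcd(1,2,3,4,3) = 1

Coefficients: [1, 2, 3, 4, 3]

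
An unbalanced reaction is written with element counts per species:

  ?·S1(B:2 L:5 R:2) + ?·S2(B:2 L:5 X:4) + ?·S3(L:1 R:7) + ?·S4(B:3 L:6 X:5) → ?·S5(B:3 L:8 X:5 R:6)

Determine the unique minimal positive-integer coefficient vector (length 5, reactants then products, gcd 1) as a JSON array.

B: 1·2+5·2+4·0+1·3 = 15 | 5·3 = 15
L: 1·5+5·5+4·1+1·6 = 40 | 5·8 = 40
X: 1·0+5·4+4·0+1·5 = 25 | 5·5 = 25
R: 1·2+5·0+4·7+1·0 = 30 | 5·6 = 30
gcd(1,5,4,1,5) = 1

Coefficients: [1, 5, 4, 1, 5]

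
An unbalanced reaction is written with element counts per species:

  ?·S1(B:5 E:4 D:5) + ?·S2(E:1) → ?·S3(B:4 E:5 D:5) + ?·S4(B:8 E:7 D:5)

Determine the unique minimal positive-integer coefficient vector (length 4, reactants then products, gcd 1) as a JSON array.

B: 4·5+6·0 = 20 | 3·4+1·8 = 20
E: 4·4+6·1 = 22 | 3·5+1·7 = 22
D: 4·5+6·0 = 20 | 3·5+1·5 = 20
gcd(4,6,3,1) = 1

Coefficients: [4, 6, 3, 1]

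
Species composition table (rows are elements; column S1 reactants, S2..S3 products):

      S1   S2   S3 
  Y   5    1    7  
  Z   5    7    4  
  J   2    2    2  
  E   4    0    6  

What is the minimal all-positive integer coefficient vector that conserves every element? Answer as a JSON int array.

Y: 3·5 = 15 | 1·1+2·7 = 15
Z: 3·5 = 15 | 1·7+2·4 = 15
J: 3·2 = 6 | 1·2+2·2 = 6
E: 3·4 = 12 | 1·0+2·6 = 12
gcd(3,1,2) = 1

Coefficients: [3, 1, 2]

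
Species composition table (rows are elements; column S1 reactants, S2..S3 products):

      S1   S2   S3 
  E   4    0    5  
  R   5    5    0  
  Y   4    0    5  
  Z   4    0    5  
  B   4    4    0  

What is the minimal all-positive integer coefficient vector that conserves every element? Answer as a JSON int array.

Coefficients: [5, 5, 4]

E: 5·4 = 20 | 5·0+4·5 = 20
R: 5·5 = 25 | 5·5+4·0 = 25
Y: 5·4 = 20 | 5·0+4·5 = 20
Z: 5·4 = 20 | 5·0+4·5 = 20
B: 5·4 = 20 | 5·4+4·0 = 20
gcd(5,5,4) = 1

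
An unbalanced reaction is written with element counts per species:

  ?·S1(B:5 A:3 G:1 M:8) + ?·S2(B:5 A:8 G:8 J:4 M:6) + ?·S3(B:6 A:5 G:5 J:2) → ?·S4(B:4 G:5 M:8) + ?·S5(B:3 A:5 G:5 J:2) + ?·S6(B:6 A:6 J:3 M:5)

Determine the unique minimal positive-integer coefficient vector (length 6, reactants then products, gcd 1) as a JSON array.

Coefficients: [1, 3, 3, 2, 6, 2]

B: 1·5+3·5+3·6 = 38 | 2·4+6·3+2·6 = 38
A: 1·3+3·8+3·5 = 42 | 2·0+6·5+2·6 = 42
G: 1·1+3·8+3·5 = 40 | 2·5+6·5+2·0 = 40
J: 1·0+3·4+3·2 = 18 | 2·0+6·2+2·3 = 18
M: 1·8+3·6+3·0 = 26 | 2·8+6·0+2·5 = 26
gcd(1,3,3,2,6,2) = 1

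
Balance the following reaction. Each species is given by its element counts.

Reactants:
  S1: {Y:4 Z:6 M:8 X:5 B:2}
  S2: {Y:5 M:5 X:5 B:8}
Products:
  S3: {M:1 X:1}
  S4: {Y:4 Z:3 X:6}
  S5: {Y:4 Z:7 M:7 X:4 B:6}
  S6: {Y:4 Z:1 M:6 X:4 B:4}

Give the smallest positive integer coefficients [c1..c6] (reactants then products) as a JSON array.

Coefficients: [5, 4, 3, 1, 3, 6]

Y: 5·4+4·5 = 40 | 3·0+1·4+3·4+6·4 = 40
Z: 5·6+4·0 = 30 | 3·0+1·3+3·7+6·1 = 30
M: 5·8+4·5 = 60 | 3·1+1·0+3·7+6·6 = 60
X: 5·5+4·5 = 45 | 3·1+1·6+3·4+6·4 = 45
B: 5·2+4·8 = 42 | 3·0+1·0+3·6+6·4 = 42
gcd(5,4,3,1,3,6) = 1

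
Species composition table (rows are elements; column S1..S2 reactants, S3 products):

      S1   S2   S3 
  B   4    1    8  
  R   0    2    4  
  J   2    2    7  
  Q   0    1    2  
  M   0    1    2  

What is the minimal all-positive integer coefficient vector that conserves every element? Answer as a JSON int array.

B: 3·4+4·1 = 16 | 2·8 = 16
R: 3·0+4·2 = 8 | 2·4 = 8
J: 3·2+4·2 = 14 | 2·7 = 14
Q: 3·0+4·1 = 4 | 2·2 = 4
M: 3·0+4·1 = 4 | 2·2 = 4
gcd(3,4,2) = 1

Coefficients: [3, 4, 2]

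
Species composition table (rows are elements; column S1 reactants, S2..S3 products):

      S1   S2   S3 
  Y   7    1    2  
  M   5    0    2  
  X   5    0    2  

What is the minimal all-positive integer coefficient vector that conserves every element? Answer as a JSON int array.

Coefficients: [2, 4, 5]

Y: 2·7 = 14 | 4·1+5·2 = 14
M: 2·5 = 10 | 4·0+5·2 = 10
X: 2·5 = 10 | 4·0+5·2 = 10
gcd(2,4,5) = 1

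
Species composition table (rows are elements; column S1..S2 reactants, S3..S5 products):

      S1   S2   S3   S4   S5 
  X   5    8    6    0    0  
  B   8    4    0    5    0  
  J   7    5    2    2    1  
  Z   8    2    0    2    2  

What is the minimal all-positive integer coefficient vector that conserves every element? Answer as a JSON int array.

X: 2·5+1·8 = 18 | 3·6+4·0+5·0 = 18
B: 2·8+1·4 = 20 | 3·0+4·5+5·0 = 20
J: 2·7+1·5 = 19 | 3·2+4·2+5·1 = 19
Z: 2·8+1·2 = 18 | 3·0+4·2+5·2 = 18
gcd(2,1,3,4,5) = 1

Coefficients: [2, 1, 3, 4, 5]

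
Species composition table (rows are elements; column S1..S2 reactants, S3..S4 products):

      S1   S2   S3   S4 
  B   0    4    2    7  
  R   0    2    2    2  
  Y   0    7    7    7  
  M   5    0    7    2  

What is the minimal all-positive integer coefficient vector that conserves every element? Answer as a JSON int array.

B: 5·0+5·4 = 20 | 3·2+2·7 = 20
R: 5·0+5·2 = 10 | 3·2+2·2 = 10
Y: 5·0+5·7 = 35 | 3·7+2·7 = 35
M: 5·5+5·0 = 25 | 3·7+2·2 = 25
gcd(5,5,3,2) = 1

Coefficients: [5, 5, 3, 2]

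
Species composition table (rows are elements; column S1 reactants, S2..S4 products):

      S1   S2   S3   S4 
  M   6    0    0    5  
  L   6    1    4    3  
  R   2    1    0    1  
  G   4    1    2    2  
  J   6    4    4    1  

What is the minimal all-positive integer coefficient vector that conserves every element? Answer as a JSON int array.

M: 5·6 = 30 | 4·0+2·0+6·5 = 30
L: 5·6 = 30 | 4·1+2·4+6·3 = 30
R: 5·2 = 10 | 4·1+2·0+6·1 = 10
G: 5·4 = 20 | 4·1+2·2+6·2 = 20
J: 5·6 = 30 | 4·4+2·4+6·1 = 30
gcd(5,4,2,6) = 1

Coefficients: [5, 4, 2, 6]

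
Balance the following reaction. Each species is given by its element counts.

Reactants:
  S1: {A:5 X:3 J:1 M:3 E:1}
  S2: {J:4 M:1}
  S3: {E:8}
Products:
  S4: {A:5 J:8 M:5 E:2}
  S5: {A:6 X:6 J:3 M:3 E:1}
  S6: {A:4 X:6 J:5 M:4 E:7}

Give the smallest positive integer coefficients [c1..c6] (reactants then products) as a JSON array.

Coefficients: [4, 5, 1, 2, 1, 1]

A: 4·5+5·0+1·0 = 20 | 2·5+1·6+1·4 = 20
X: 4·3+5·0+1·0 = 12 | 2·0+1·6+1·6 = 12
J: 4·1+5·4+1·0 = 24 | 2·8+1·3+1·5 = 24
M: 4·3+5·1+1·0 = 17 | 2·5+1·3+1·4 = 17
E: 4·1+5·0+1·8 = 12 | 2·2+1·1+1·7 = 12
gcd(4,5,1,2,1,1) = 1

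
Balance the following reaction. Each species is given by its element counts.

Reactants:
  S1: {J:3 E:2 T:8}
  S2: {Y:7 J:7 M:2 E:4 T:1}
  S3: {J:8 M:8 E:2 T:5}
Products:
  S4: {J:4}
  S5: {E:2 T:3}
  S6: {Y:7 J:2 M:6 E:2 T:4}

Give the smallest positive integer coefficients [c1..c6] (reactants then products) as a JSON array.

Y: 2·0+2·7+1·0 = 14 | 6·0+5·0+2·7 = 14
J: 2·3+2·7+1·8 = 28 | 6·4+5·0+2·2 = 28
M: 2·0+2·2+1·8 = 12 | 6·0+5·0+2·6 = 12
E: 2·2+2·4+1·2 = 14 | 6·0+5·2+2·2 = 14
T: 2·8+2·1+1·5 = 23 | 6·0+5·3+2·4 = 23
gcd(2,2,1,6,5,2) = 1

Coefficients: [2, 2, 1, 6, 5, 2]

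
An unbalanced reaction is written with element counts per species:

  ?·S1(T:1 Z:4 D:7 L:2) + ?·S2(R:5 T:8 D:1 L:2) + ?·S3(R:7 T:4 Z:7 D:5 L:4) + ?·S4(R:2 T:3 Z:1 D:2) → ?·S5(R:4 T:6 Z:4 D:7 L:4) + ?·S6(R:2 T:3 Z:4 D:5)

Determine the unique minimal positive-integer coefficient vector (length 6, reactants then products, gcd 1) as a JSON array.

Coefficients: [5, 3, 1, 1, 5, 2]

R: 5·0+3·5+1·7+1·2 = 24 | 5·4+2·2 = 24
T: 5·1+3·8+1·4+1·3 = 36 | 5·6+2·3 = 36
Z: 5·4+3·0+1·7+1·1 = 28 | 5·4+2·4 = 28
D: 5·7+3·1+1·5+1·2 = 45 | 5·7+2·5 = 45
L: 5·2+3·2+1·4+1·0 = 20 | 5·4+2·0 = 20
gcd(5,3,1,1,5,2) = 1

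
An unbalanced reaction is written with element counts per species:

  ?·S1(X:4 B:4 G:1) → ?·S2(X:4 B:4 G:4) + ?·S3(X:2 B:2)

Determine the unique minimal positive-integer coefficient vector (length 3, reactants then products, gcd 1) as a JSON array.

Coefficients: [4, 1, 6]

X: 4·4 = 16 | 1·4+6·2 = 16
B: 4·4 = 16 | 1·4+6·2 = 16
G: 4·1 = 4 | 1·4+6·0 = 4
gcd(4,1,6) = 1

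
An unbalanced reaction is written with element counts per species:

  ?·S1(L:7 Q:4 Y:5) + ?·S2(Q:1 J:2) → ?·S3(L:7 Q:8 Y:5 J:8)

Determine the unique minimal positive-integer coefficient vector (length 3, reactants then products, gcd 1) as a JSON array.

Coefficients: [1, 4, 1]

L: 1·7+4·0 = 7 | 1·7 = 7
Q: 1·4+4·1 = 8 | 1·8 = 8
Y: 1·5+4·0 = 5 | 1·5 = 5
J: 1·0+4·2 = 8 | 1·8 = 8
gcd(1,4,1) = 1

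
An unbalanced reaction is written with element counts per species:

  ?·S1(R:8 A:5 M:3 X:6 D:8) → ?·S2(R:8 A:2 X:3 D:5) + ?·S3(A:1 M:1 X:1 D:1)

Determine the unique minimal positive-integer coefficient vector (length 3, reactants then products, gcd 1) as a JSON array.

Coefficients: [1, 1, 3]

R: 1·8 = 8 | 1·8+3·0 = 8
A: 1·5 = 5 | 1·2+3·1 = 5
M: 1·3 = 3 | 1·0+3·1 = 3
X: 1·6 = 6 | 1·3+3·1 = 6
D: 1·8 = 8 | 1·5+3·1 = 8
gcd(1,1,3) = 1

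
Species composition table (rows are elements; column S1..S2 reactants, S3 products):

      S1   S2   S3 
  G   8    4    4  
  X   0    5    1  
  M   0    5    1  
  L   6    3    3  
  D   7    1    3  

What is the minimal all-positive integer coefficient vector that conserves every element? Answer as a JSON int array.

Coefficients: [2, 1, 5]

G: 2·8+1·4 = 20 | 5·4 = 20
X: 2·0+1·5 = 5 | 5·1 = 5
M: 2·0+1·5 = 5 | 5·1 = 5
L: 2·6+1·3 = 15 | 5·3 = 15
D: 2·7+1·1 = 15 | 5·3 = 15
gcd(2,1,5) = 1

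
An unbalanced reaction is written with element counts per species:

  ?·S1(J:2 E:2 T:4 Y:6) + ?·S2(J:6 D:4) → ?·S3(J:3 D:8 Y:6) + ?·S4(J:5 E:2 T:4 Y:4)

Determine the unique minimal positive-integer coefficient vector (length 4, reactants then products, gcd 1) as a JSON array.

Coefficients: [3, 2, 1, 3]

J: 3·2+2·6 = 18 | 1·3+3·5 = 18
D: 3·0+2·4 = 8 | 1·8+3·0 = 8
E: 3·2+2·0 = 6 | 1·0+3·2 = 6
T: 3·4+2·0 = 12 | 1·0+3·4 = 12
Y: 3·6+2·0 = 18 | 1·6+3·4 = 18
gcd(3,2,1,3) = 1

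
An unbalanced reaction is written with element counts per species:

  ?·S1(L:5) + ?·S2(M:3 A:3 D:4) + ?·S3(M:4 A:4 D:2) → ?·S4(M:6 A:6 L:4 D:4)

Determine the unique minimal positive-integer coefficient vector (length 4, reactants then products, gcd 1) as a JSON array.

Coefficients: [4, 2, 6, 5]

M: 4·0+2·3+6·4 = 30 | 5·6 = 30
A: 4·0+2·3+6·4 = 30 | 5·6 = 30
L: 4·5+2·0+6·0 = 20 | 5·4 = 20
D: 4·0+2·4+6·2 = 20 | 5·4 = 20
gcd(4,2,6,5) = 1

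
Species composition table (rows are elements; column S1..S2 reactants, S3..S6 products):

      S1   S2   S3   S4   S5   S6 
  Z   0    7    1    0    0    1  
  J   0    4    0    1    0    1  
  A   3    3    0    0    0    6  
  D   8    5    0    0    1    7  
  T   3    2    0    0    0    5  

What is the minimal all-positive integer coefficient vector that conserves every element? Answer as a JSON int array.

Z: 1·0+1·7 = 7 | 6·1+3·0+6·0+1·1 = 7
J: 1·0+1·4 = 4 | 6·0+3·1+6·0+1·1 = 4
A: 1·3+1·3 = 6 | 6·0+3·0+6·0+1·6 = 6
D: 1·8+1·5 = 13 | 6·0+3·0+6·1+1·7 = 13
T: 1·3+1·2 = 5 | 6·0+3·0+6·0+1·5 = 5
gcd(1,1,6,3,6,1) = 1

Coefficients: [1, 1, 6, 3, 6, 1]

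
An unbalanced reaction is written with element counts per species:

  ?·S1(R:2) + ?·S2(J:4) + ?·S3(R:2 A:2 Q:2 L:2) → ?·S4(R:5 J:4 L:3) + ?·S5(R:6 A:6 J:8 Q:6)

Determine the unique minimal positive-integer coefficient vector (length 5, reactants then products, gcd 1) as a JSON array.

Coefficients: [5, 4, 3, 2, 1]

R: 5·2+4·0+3·2 = 16 | 2·5+1·6 = 16
A: 5·0+4·0+3·2 = 6 | 2·0+1·6 = 6
J: 5·0+4·4+3·0 = 16 | 2·4+1·8 = 16
Q: 5·0+4·0+3·2 = 6 | 2·0+1·6 = 6
L: 5·0+4·0+3·2 = 6 | 2·3+1·0 = 6
gcd(5,4,3,2,1) = 1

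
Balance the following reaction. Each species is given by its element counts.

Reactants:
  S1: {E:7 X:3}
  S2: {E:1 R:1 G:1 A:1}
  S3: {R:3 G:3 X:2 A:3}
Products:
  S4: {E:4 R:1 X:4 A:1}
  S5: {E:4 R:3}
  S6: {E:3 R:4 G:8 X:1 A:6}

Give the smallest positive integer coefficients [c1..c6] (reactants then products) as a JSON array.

Coefficients: [5, 6, 6, 6, 2, 3]

E: 5·7+6·1+6·0 = 41 | 6·4+2·4+3·3 = 41
R: 5·0+6·1+6·3 = 24 | 6·1+2·3+3·4 = 24
G: 5·0+6·1+6·3 = 24 | 6·0+2·0+3·8 = 24
X: 5·3+6·0+6·2 = 27 | 6·4+2·0+3·1 = 27
A: 5·0+6·1+6·3 = 24 | 6·1+2·0+3·6 = 24
gcd(5,6,6,6,2,3) = 1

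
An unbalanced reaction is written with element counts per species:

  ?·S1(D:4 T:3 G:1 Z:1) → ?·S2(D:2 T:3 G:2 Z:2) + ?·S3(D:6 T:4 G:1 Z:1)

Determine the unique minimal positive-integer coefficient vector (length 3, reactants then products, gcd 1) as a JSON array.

D: 5·4 = 20 | 1·2+3·6 = 20
T: 5·3 = 15 | 1·3+3·4 = 15
G: 5·1 = 5 | 1·2+3·1 = 5
Z: 5·1 = 5 | 1·2+3·1 = 5
gcd(5,1,3) = 1

Coefficients: [5, 1, 3]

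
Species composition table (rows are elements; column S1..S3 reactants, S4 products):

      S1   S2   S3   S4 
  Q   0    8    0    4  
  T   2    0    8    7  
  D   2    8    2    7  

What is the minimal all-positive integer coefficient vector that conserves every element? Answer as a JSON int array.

Q: 5·0+3·8+4·0 = 24 | 6·4 = 24
T: 5·2+3·0+4·8 = 42 | 6·7 = 42
D: 5·2+3·8+4·2 = 42 | 6·7 = 42
gcd(5,3,4,6) = 1

Coefficients: [5, 3, 4, 6]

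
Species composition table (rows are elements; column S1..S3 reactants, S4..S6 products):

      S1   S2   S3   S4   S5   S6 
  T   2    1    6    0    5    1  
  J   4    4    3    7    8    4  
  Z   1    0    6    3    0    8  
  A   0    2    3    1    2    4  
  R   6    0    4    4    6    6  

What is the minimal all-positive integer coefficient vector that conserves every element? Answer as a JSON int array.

Coefficients: [5, 5, 1, 1, 4, 1]

T: 5·2+5·1+1·6 = 21 | 1·0+4·5+1·1 = 21
J: 5·4+5·4+1·3 = 43 | 1·7+4·8+1·4 = 43
Z: 5·1+5·0+1·6 = 11 | 1·3+4·0+1·8 = 11
A: 5·0+5·2+1·3 = 13 | 1·1+4·2+1·4 = 13
R: 5·6+5·0+1·4 = 34 | 1·4+4·6+1·6 = 34
gcd(5,5,1,1,4,1) = 1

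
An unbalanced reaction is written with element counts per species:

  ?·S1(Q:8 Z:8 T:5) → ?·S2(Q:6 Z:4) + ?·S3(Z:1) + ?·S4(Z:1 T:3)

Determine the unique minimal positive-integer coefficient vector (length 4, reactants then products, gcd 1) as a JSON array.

Coefficients: [3, 4, 3, 5]

Q: 3·8 = 24 | 4·6+3·0+5·0 = 24
Z: 3·8 = 24 | 4·4+3·1+5·1 = 24
T: 3·5 = 15 | 4·0+3·0+5·3 = 15
gcd(3,4,3,5) = 1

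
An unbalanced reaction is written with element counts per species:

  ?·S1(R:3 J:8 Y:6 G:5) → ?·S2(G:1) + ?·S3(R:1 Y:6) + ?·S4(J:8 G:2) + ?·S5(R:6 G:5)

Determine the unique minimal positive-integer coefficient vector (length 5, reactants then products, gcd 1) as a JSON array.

R: 3·3 = 9 | 4·0+3·1+3·0+1·6 = 9
J: 3·8 = 24 | 4·0+3·0+3·8+1·0 = 24
Y: 3·6 = 18 | 4·0+3·6+3·0+1·0 = 18
G: 3·5 = 15 | 4·1+3·0+3·2+1·5 = 15
gcd(3,4,3,3,1) = 1

Coefficients: [3, 4, 3, 3, 1]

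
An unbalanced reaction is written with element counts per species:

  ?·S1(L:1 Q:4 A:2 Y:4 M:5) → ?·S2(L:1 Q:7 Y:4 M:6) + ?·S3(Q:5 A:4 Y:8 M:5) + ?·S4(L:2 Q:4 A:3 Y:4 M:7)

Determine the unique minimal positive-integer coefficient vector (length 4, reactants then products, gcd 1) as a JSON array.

L: 5·1 = 5 | 1·1+1·0+2·2 = 5
Q: 5·4 = 20 | 1·7+1·5+2·4 = 20
A: 5·2 = 10 | 1·0+1·4+2·3 = 10
Y: 5·4 = 20 | 1·4+1·8+2·4 = 20
M: 5·5 = 25 | 1·6+1·5+2·7 = 25
gcd(5,1,1,2) = 1

Coefficients: [5, 1, 1, 2]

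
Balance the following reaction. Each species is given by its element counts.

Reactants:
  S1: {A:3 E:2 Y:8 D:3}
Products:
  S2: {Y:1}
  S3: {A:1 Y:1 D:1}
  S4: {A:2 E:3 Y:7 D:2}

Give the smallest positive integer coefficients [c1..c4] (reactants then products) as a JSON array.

A: 3·3 = 9 | 5·0+5·1+2·2 = 9
E: 3·2 = 6 | 5·0+5·0+2·3 = 6
Y: 3·8 = 24 | 5·1+5·1+2·7 = 24
D: 3·3 = 9 | 5·0+5·1+2·2 = 9
gcd(3,5,5,2) = 1

Coefficients: [3, 5, 5, 2]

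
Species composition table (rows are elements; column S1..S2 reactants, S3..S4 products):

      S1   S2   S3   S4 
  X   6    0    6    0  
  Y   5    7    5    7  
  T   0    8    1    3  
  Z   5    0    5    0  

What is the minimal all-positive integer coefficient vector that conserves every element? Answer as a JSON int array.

Coefficients: [5, 1, 5, 1]

X: 5·6+1·0 = 30 | 5·6+1·0 = 30
Y: 5·5+1·7 = 32 | 5·5+1·7 = 32
T: 5·0+1·8 = 8 | 5·1+1·3 = 8
Z: 5·5+1·0 = 25 | 5·5+1·0 = 25
gcd(5,1,5,1) = 1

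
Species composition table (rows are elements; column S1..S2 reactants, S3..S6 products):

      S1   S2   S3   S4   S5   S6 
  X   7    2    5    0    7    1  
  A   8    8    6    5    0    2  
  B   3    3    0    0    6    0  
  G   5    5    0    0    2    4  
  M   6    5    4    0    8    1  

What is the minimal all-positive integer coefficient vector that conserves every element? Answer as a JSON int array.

X: 4·7+2·2 = 32 | 1·5+6·0+3·7+6·1 = 32
A: 4·8+2·8 = 48 | 1·6+6·5+3·0+6·2 = 48
B: 4·3+2·3 = 18 | 1·0+6·0+3·6+6·0 = 18
G: 4·5+2·5 = 30 | 1·0+6·0+3·2+6·4 = 30
M: 4·6+2·5 = 34 | 1·4+6·0+3·8+6·1 = 34
gcd(4,2,1,6,3,6) = 1

Coefficients: [4, 2, 1, 6, 3, 6]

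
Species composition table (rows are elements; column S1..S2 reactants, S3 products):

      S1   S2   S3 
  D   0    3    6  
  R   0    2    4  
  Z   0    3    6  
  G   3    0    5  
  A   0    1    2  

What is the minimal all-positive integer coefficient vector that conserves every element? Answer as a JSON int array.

Coefficients: [5, 6, 3]

D: 5·0+6·3 = 18 | 3·6 = 18
R: 5·0+6·2 = 12 | 3·4 = 12
Z: 5·0+6·3 = 18 | 3·6 = 18
G: 5·3+6·0 = 15 | 3·5 = 15
A: 5·0+6·1 = 6 | 3·2 = 6
gcd(5,6,3) = 1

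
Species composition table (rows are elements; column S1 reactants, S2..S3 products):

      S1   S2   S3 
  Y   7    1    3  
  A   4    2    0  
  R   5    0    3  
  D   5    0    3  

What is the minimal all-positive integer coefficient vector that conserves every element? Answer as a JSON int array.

Y: 3·7 = 21 | 6·1+5·3 = 21
A: 3·4 = 12 | 6·2+5·0 = 12
R: 3·5 = 15 | 6·0+5·3 = 15
D: 3·5 = 15 | 6·0+5·3 = 15
gcd(3,6,5) = 1

Coefficients: [3, 6, 5]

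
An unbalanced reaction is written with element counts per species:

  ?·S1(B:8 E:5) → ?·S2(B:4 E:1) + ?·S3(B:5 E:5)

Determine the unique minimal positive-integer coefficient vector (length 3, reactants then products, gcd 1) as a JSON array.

B: 5·8 = 40 | 5·4+4·5 = 40
E: 5·5 = 25 | 5·1+4·5 = 25
gcd(5,5,4) = 1

Coefficients: [5, 5, 4]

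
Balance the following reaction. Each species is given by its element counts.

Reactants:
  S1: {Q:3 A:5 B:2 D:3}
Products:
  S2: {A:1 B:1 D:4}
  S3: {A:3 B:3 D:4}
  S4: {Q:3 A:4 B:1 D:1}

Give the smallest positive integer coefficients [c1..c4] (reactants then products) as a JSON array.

Q: 4·3 = 12 | 1·0+1·0+4·3 = 12
A: 4·5 = 20 | 1·1+1·3+4·4 = 20
B: 4·2 = 8 | 1·1+1·3+4·1 = 8
D: 4·3 = 12 | 1·4+1·4+4·1 = 12
gcd(4,1,1,4) = 1

Coefficients: [4, 1, 1, 4]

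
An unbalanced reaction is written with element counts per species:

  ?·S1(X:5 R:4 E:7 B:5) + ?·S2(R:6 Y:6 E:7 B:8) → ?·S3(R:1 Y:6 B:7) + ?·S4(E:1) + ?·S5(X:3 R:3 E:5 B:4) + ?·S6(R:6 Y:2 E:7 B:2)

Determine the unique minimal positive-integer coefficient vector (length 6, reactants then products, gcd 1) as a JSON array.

X: 3·5+4·0 = 15 | 3·0+3·0+5·3+3·0 = 15
R: 3·4+4·6 = 36 | 3·1+3·0+5·3+3·6 = 36
Y: 3·0+4·6 = 24 | 3·6+3·0+5·0+3·2 = 24
E: 3·7+4·7 = 49 | 3·0+3·1+5·5+3·7 = 49
B: 3·5+4·8 = 47 | 3·7+3·0+5·4+3·2 = 47
gcd(3,4,3,3,5,3) = 1

Coefficients: [3, 4, 3, 3, 5, 3]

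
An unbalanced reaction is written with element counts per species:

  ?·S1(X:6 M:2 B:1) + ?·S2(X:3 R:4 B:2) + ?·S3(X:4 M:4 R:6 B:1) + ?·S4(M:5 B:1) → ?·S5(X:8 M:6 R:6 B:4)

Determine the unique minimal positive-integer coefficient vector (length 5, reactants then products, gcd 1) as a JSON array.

X: 3·6+6·3+1·4+4·0 = 40 | 5·8 = 40
M: 3·2+6·0+1·4+4·5 = 30 | 5·6 = 30
R: 3·0+6·4+1·6+4·0 = 30 | 5·6 = 30
B: 3·1+6·2+1·1+4·1 = 20 | 5·4 = 20
gcd(3,6,1,4,5) = 1

Coefficients: [3, 6, 1, 4, 5]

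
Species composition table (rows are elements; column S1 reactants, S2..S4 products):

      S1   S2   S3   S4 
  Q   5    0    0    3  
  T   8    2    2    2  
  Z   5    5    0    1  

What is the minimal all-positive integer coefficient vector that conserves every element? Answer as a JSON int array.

Coefficients: [3, 2, 5, 5]

Q: 3·5 = 15 | 2·0+5·0+5·3 = 15
T: 3·8 = 24 | 2·2+5·2+5·2 = 24
Z: 3·5 = 15 | 2·5+5·0+5·1 = 15
gcd(3,2,5,5) = 1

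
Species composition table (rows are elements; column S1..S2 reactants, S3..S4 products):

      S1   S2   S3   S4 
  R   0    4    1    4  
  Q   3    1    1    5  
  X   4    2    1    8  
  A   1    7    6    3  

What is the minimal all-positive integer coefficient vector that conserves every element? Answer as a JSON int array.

R: 5·0+4·4 = 16 | 4·1+3·4 = 16
Q: 5·3+4·1 = 19 | 4·1+3·5 = 19
X: 5·4+4·2 = 28 | 4·1+3·8 = 28
A: 5·1+4·7 = 33 | 4·6+3·3 = 33
gcd(5,4,4,3) = 1

Coefficients: [5, 4, 4, 3]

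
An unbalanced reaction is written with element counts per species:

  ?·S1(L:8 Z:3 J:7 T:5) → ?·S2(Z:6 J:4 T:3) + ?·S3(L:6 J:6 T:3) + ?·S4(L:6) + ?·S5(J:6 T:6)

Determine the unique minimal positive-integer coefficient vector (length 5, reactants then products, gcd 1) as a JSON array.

Coefficients: [6, 3, 3, 5, 2]

L: 6·8 = 48 | 3·0+3·6+5·6+2·0 = 48
Z: 6·3 = 18 | 3·6+3·0+5·0+2·0 = 18
J: 6·7 = 42 | 3·4+3·6+5·0+2·6 = 42
T: 6·5 = 30 | 3·3+3·3+5·0+2·6 = 30
gcd(6,3,3,5,2) = 1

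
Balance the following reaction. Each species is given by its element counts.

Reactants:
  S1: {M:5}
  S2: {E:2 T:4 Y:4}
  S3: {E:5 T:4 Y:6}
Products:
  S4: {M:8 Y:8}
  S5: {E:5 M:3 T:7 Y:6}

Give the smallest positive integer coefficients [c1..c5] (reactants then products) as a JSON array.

Coefficients: [4, 5, 2, 1, 4]

E: 4·0+5·2+2·5 = 20 | 1·0+4·5 = 20
M: 4·5+5·0+2·0 = 20 | 1·8+4·3 = 20
T: 4·0+5·4+2·4 = 28 | 1·0+4·7 = 28
Y: 4·0+5·4+2·6 = 32 | 1·8+4·6 = 32
gcd(4,5,2,1,4) = 1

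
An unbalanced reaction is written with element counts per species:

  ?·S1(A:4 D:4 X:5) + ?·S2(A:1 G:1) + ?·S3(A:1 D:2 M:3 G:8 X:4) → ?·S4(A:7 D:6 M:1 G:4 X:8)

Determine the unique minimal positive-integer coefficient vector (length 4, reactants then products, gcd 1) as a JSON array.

Coefficients: [4, 4, 1, 3]

A: 4·4+4·1+1·1 = 21 | 3·7 = 21
D: 4·4+4·0+1·2 = 18 | 3·6 = 18
M: 4·0+4·0+1·3 = 3 | 3·1 = 3
G: 4·0+4·1+1·8 = 12 | 3·4 = 12
X: 4·5+4·0+1·4 = 24 | 3·8 = 24
gcd(4,4,1,3) = 1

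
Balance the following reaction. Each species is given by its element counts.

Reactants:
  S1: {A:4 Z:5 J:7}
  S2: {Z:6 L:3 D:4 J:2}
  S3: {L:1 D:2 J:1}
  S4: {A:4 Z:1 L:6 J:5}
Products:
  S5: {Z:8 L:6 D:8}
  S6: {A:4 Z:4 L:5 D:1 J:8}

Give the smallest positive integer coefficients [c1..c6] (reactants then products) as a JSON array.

A: 1·4+4·0+2·0+3·4 = 16 | 2·0+4·4 = 16
Z: 1·5+4·6+2·0+3·1 = 32 | 2·8+4·4 = 32
L: 1·0+4·3+2·1+3·6 = 32 | 2·6+4·5 = 32
D: 1·0+4·4+2·2+3·0 = 20 | 2·8+4·1 = 20
J: 1·7+4·2+2·1+3·5 = 32 | 2·0+4·8 = 32
gcd(1,4,2,3,2,4) = 1

Coefficients: [1, 4, 2, 3, 2, 4]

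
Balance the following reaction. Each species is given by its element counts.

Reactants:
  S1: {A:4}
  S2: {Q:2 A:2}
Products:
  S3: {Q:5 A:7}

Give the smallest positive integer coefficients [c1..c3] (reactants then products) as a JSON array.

Q: 1·0+5·2 = 10 | 2·5 = 10
A: 1·4+5·2 = 14 | 2·7 = 14
gcd(1,5,2) = 1

Coefficients: [1, 5, 2]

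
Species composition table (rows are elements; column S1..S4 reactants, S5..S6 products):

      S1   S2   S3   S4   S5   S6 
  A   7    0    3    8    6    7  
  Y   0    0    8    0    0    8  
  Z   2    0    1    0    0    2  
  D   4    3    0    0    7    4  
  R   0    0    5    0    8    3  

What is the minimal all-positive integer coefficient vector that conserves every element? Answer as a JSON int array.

Coefficients: [2, 5, 4, 1, 1, 4]

A: 2·7+5·0+4·3+1·8 = 34 | 1·6+4·7 = 34
Y: 2·0+5·0+4·8+1·0 = 32 | 1·0+4·8 = 32
Z: 2·2+5·0+4·1+1·0 = 8 | 1·0+4·2 = 8
D: 2·4+5·3+4·0+1·0 = 23 | 1·7+4·4 = 23
R: 2·0+5·0+4·5+1·0 = 20 | 1·8+4·3 = 20
gcd(2,5,4,1,1,4) = 1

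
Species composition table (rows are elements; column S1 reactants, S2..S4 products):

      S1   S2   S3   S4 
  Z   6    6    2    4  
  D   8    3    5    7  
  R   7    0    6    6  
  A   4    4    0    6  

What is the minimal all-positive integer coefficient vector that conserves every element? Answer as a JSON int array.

Z: 6·6 = 36 | 3·6+5·2+2·4 = 36
D: 6·8 = 48 | 3·3+5·5+2·7 = 48
R: 6·7 = 42 | 3·0+5·6+2·6 = 42
A: 6·4 = 24 | 3·4+5·0+2·6 = 24
gcd(6,3,5,2) = 1

Coefficients: [6, 3, 5, 2]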